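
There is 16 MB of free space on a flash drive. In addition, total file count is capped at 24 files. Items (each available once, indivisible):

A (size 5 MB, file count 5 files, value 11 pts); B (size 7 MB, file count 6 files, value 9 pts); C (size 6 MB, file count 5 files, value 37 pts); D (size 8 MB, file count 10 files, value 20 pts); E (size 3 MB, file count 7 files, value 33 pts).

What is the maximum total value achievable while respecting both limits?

Feasible sets respecting both limits:
- A+C+E: size 14, file count 17, value 81
- B+C+E: size 16, file count 18, value 79
- C+E: size 9, file count 12, value 70
Best: 81 pts.

81 pts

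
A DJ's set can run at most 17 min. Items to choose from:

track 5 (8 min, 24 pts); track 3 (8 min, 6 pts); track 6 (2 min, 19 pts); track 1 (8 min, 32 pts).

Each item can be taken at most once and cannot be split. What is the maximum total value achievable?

Check high-value combinations within 17 min:
- track 5+track 1: duration 8+8=16, value 24+32=56
- track 6+track 1: duration 2+8=10, value 19+32=51
- track 5+track 6: duration 8+2=10, value 24+19=43
- track 3+track 1: duration 8+8=16, value 6+32=38
- track 1: duration 8, value 32
Best: 56 pts.

56 pts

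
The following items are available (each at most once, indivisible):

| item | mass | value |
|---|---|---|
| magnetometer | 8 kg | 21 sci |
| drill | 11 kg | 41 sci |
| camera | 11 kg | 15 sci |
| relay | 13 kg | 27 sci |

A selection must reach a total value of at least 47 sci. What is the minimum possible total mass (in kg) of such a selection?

Subsets with value ≥ 47, sorted by total mass:
- magnetometer+drill: mass 19, value 62
- magnetometer+relay: mass 21, value 48
Minimum mass: 19 kg.

19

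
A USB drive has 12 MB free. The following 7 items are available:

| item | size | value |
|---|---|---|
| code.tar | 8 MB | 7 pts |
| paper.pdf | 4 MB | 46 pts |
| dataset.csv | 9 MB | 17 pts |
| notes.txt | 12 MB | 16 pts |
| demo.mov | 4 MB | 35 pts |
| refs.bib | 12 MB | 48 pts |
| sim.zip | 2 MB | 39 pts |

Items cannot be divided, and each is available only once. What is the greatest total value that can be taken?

120 pts

This is a 0/1 knapsack; check combinations near the capacity.
- paper.pdf+demo.mov+sim.zip: size 4+4+2=10, value 46+35+39=120
- paper.pdf+sim.zip: size 4+2=6, value 46+39=85
- paper.pdf+demo.mov: size 4+4=8, value 46+35=81
- demo.mov+sim.zip: size 4+2=6, value 35+39=74
- dataset.csv+sim.zip: size 9+2=11, value 17+39=56
Best: 120 pts.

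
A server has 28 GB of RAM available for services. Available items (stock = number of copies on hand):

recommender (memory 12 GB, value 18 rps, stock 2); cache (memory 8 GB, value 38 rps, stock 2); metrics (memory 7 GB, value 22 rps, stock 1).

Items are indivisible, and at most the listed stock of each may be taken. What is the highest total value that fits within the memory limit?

Best selections within memory 28 and stock limits:
- 2×cache + 1×metrics: memory 23, value 98
- 1×recommender + 2×cache: memory 28, value 94
Best: 98 rps.

98 rps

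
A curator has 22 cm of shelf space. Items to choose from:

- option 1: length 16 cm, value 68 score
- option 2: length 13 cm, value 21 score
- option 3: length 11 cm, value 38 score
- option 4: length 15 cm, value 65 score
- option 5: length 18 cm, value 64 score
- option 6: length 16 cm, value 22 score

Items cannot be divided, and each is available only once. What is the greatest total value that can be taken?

68 score

This is a 0/1 knapsack; check combinations near the capacity.
- option 1: length 16, value 68
- option 4: length 15, value 65
- option 5: length 18, value 64
- option 3: length 11, value 38
Best: 68 score.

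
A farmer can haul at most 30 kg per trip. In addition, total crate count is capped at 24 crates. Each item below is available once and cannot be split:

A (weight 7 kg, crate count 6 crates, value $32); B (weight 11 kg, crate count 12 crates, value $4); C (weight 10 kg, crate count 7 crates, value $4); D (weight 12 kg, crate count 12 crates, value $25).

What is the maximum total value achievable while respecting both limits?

Feasible sets respecting both limits:
- A+D: weight 19, crate count 18, value 57
- A+B: weight 18, crate count 18, value 36
- A+C: weight 17, crate count 13, value 36
- A: weight 7, crate count 6, value 32
Best: $57.

$57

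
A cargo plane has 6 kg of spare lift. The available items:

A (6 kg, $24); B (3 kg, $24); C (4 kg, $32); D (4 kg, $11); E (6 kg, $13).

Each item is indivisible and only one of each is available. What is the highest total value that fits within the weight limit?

$32

Check high-value combinations within 6 kg:
- C: weight 4, value 32
- B: weight 3, value 24
- A: weight 6, value 24
Best: $32.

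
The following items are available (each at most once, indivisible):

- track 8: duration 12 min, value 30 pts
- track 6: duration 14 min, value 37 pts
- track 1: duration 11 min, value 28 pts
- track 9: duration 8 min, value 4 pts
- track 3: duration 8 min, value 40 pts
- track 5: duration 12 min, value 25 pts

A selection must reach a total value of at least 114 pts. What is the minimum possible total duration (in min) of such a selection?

43

Subsets with value ≥ 114, sorted by total duration:
- track 8+track 1+track 3+track 5: duration 43, value 123
- track 8+track 6+track 1+track 3: duration 45, value 135
- track 6+track 1+track 3+track 5: duration 45, value 130
- track 8+track 6+track 3+track 5: duration 46, value 132
Minimum duration: 43 min.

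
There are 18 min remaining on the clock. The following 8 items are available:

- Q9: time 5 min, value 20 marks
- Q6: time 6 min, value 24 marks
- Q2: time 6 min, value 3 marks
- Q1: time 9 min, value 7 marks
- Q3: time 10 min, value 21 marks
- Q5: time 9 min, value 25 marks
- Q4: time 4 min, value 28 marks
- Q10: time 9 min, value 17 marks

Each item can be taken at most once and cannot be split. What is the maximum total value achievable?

Check high-value combinations within 18 min:
- Q9+Q5+Q4: time 5+9+4=18, value 20+25+28=73
- Q9+Q6+Q4: time 5+6+4=15, value 20+24+28=72
- Q9+Q4+Q10: time 5+4+9=18, value 20+28+17=65
- Q6+Q2+Q4: time 6+6+4=16, value 24+3+28=55
- Q9+Q1+Q4: time 5+9+4=18, value 20+7+28=55
Best: 73 marks.

73 marks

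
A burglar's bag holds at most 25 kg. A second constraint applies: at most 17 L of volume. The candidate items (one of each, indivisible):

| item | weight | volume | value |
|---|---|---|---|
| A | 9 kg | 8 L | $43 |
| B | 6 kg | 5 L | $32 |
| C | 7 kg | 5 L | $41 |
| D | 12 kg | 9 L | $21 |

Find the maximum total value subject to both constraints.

$84

Feasible sets respecting both limits:
- A+C: weight 16, volume 13, value 84
- A+B: weight 15, volume 13, value 75
- B+C: weight 13, volume 10, value 73
Best: $84.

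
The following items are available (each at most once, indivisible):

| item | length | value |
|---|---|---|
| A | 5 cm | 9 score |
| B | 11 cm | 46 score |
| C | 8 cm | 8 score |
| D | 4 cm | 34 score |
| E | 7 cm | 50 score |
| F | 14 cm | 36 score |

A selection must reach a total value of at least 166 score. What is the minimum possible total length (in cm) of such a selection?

Subsets with value ≥ 166, sorted by total length:
- B+D+E+F: length 36, value 166
- A+B+D+E+F: length 41, value 175
- B+C+D+E+F: length 44, value 174
- A+B+C+D+E+F: length 49, value 183
Minimum length: 36 cm.

36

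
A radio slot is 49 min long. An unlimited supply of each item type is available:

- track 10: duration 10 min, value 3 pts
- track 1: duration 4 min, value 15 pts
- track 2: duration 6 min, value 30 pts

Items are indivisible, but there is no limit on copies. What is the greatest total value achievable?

Best value-per-unit is track 2 at 30/6, and filling with it alone uses duration 8×6=48. No mix of the others beats 8×30 = 240.

240 pts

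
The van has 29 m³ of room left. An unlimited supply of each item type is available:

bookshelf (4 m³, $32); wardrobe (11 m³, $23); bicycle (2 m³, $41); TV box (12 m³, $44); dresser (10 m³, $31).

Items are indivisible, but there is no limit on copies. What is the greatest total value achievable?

$574

Best value-per-unit is bicycle at 41/2, and filling with it alone uses volume 14×2=28. No mix of the others beats 14×41 = 574.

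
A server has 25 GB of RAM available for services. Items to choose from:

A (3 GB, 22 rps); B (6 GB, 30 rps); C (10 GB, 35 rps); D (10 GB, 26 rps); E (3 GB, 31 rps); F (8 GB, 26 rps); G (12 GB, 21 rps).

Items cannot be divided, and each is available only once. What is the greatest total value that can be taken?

This is a 0/1 knapsack; check combinations near the capacity.
- A+B+C+E: memory 3+6+10+3=22, value 22+30+35+31=118
- A+C+E+F: memory 3+10+3+8=24, value 22+35+31+26=114
- A+B+E+F: memory 3+6+3+8=20, value 22+30+31+26=109
- A+B+D+E: memory 3+6+10+3=22, value 22+30+26+31=109
- A+D+E+F: memory 3+10+3+8=24, value 22+26+31+26=105
Best: 118 rps.

118 rps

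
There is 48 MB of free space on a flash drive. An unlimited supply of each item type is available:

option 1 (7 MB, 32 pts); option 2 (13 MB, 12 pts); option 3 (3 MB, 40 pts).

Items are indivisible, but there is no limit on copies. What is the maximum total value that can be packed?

Best value-per-unit is option 3 at 40/3, and filling with it alone uses size 16×3=48. No mix of the others beats 16×40 = 640.

640 pts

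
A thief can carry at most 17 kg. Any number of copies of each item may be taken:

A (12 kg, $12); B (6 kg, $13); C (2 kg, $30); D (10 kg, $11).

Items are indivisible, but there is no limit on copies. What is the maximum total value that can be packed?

Best value-per-unit is C at 30/2, and filling with it alone uses weight 8×2=16. No mix of the others beats 8×30 = 240.

$240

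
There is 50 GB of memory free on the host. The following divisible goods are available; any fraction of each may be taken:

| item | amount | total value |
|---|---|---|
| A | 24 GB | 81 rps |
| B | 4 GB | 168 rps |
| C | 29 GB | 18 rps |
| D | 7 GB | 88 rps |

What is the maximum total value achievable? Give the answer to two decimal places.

Take in order of value per unit:
- B (168/4 per unit): all 4 → value 168, running total 168.00
- D (88/7 per unit): all 7 → value 88, running total 256.00
- A (81/24 per unit): all 24 → value 81, running total 337.00
- C (18/29 per unit): 15 of 29 → value 15×18/29 = 9.3103, running total 346.31
Total 346.31.

346.31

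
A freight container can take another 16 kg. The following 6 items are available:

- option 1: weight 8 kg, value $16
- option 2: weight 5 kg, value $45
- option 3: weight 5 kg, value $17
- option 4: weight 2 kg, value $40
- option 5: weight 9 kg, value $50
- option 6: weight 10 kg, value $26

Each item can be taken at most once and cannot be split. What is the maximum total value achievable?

$135

Check high-value combinations within 16 kg:
- option 2+option 4+option 5: weight 5+2+9=16, value 45+40+50=135
- option 3+option 4+option 5: weight 5+2+9=16, value 17+40+50=107
- option 2+option 3+option 4: weight 5+5+2=12, value 45+17+40=102
- option 1+option 2+option 4: weight 8+5+2=15, value 16+45+40=101
Best: $135.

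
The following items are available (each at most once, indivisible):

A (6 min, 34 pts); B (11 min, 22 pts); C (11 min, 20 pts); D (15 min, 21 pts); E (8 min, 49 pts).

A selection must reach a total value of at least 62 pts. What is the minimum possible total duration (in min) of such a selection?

Subsets with value ≥ 62, sorted by total duration:
- A+E: duration 14, value 83
- B+E: duration 19, value 71
Minimum duration: 14 min.

14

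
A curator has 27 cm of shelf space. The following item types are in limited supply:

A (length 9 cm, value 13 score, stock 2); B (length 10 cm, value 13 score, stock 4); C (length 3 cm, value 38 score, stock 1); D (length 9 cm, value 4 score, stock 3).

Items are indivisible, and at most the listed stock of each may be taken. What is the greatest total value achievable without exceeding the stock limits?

64 score

Best selections within length 27 and stock limits:
- 2×A + 1×C: length 21, value 64
- 1×A + 1×B + 1×C: length 22, value 64
- 2×B + 1×C: length 23, value 64
- 1×A + 1×C + 1×D: length 21, value 55
Best: 64 score.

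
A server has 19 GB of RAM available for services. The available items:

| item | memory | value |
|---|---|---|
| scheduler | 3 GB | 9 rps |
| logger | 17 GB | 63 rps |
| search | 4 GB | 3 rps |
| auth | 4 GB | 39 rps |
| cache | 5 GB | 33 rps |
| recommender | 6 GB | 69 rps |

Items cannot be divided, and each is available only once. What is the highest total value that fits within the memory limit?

Check high-value combinations within 19 GB:
- scheduler+auth+cache+recommender: memory 3+4+5+6=18, value 9+39+33+69=150
- search+auth+cache+recommender: memory 4+4+5+6=19, value 3+39+33+69=144
- auth+cache+recommender: memory 4+5+6=15, value 39+33+69=141
- scheduler+search+auth+recommender: memory 3+4+4+6=17, value 9+3+39+69=120
- scheduler+auth+recommender: memory 3+4+6=13, value 9+39+69=117
Best: 150 rps.

150 rps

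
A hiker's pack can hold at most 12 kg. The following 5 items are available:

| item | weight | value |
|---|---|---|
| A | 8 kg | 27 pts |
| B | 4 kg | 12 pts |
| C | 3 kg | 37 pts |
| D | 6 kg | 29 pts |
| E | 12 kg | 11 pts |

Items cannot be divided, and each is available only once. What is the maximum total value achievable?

66 pts

Check high-value combinations within 12 kg:
- C+D: weight 3+6=9, value 37+29=66
- A+C: weight 8+3=11, value 27+37=64
- B+C: weight 4+3=7, value 12+37=49
- B+D: weight 4+6=10, value 12+29=41
- A+B: weight 8+4=12, value 27+12=39
Best: 66 pts.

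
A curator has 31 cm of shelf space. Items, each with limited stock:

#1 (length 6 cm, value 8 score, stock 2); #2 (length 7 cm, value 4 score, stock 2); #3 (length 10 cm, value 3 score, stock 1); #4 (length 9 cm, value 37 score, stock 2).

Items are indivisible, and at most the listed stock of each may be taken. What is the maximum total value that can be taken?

90 score

Best selections within length 31 and stock limits:
- 2×#1 + 2×#4: length 30, value 90
- 1×#1 + 1×#2 + 2×#4: length 31, value 86
- 1×#1 + 2×#4: length 24, value 82
- 1×#2 + 2×#4: length 25, value 78
Best: 90 score.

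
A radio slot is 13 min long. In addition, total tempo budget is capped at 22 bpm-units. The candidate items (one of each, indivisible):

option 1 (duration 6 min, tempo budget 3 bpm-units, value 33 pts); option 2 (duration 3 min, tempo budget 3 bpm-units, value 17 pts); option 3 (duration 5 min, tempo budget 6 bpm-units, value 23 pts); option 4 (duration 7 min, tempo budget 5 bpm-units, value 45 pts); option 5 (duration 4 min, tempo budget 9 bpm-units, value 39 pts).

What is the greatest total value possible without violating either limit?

89 pts

Feasible sets respecting both limits:
- option 1+option 2+option 5: duration 13, tempo budget 15, value 89
- option 4+option 5: duration 11, tempo budget 14, value 84
- option 2+option 3+option 5: duration 12, tempo budget 18, value 79
Best: 89 pts.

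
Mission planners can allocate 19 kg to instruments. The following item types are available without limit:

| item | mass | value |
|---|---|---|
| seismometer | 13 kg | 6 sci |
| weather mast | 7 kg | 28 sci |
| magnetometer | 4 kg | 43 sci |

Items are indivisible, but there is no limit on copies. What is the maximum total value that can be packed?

Best value-per-unit is magnetometer at 43/4, and filling with it alone uses mass 4×4=16. No mix of the others beats 4×43 = 172.

172 sci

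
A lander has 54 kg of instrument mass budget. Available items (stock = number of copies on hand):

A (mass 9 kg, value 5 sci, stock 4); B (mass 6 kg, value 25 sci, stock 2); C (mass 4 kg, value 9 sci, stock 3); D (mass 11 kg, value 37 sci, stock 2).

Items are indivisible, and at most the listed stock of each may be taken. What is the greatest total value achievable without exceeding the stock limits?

151 sci

Best selections within mass 54 and stock limits:
- 2×B + 3×C + 2×D: mass 46, value 151
- 1×A + 2×B + 2×C + 2×D: mass 51, value 147
- 2×B + 2×C + 2×D: mass 42, value 142
Best: 151 sci.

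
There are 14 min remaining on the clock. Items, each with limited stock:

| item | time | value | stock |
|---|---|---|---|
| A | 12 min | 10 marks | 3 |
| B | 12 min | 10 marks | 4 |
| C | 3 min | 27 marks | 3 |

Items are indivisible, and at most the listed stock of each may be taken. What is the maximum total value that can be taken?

81 marks

Top feasible selections:
- 3×C: time 9, value 81
- 2×C: time 6, value 54
Best: 81 marks.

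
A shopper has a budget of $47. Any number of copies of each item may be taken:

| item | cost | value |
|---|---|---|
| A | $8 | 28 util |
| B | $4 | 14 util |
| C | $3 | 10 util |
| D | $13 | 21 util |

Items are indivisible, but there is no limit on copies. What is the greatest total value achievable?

Best value-per-unit is A at 28/8; filling with it alone gives 5×28 = 140.
Optimal mix: 5×A + 1×B + 1×C → cost 47, value 164.

164 util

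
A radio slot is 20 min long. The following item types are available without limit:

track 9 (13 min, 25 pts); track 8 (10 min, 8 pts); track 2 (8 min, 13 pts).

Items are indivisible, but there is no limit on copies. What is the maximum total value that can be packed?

26 pts

Best value-per-unit is track 9 at 25/13; filling with it alone gives 1×25 = 25.
Optimal mix: 2×track 2 → duration 16, value 26.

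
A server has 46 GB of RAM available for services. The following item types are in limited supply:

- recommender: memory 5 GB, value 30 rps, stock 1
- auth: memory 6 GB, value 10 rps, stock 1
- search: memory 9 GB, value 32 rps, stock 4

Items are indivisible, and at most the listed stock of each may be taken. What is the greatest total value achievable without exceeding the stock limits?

158 rps

Top feasible selections:
- 1×recommender + 4×search: memory 41, value 158
- 1×auth + 4×search: memory 42, value 138
- 1×recommender + 1×auth + 3×search: memory 38, value 136
- 4×search: memory 36, value 128
Best: 158 rps.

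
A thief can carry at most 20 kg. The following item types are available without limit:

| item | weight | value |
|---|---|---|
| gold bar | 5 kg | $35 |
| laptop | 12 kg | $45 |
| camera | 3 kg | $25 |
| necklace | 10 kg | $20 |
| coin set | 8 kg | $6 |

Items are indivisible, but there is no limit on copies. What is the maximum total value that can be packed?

Best value-per-unit is camera at 25/3; filling with it alone gives 6×25 = 150.
Optimal mix: 1×gold bar + 5×camera → weight 20, value 160.

$160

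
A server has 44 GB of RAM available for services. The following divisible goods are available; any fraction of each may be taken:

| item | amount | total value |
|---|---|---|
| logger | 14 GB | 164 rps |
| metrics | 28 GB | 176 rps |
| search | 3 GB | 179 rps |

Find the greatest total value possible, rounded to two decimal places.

512.71

Take in order of value per unit:
- search (179/3 per unit): all 3 → value 179, running total 179.00
- logger (164/14 per unit): all 14 → value 164, running total 343.00
- metrics (176/28 per unit): 27 of 28 → value 27×176/28 = 169.7143, running total 512.71
Total 512.71.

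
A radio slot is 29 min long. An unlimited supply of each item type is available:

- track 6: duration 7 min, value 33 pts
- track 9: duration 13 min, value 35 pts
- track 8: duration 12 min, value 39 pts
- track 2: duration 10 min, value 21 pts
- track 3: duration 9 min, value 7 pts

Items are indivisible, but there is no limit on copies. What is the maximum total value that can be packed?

132 pts

Best value-per-unit is track 6 at 33/7, and filling with it alone uses duration 4×7=28. No mix of the others beats 4×33 = 132.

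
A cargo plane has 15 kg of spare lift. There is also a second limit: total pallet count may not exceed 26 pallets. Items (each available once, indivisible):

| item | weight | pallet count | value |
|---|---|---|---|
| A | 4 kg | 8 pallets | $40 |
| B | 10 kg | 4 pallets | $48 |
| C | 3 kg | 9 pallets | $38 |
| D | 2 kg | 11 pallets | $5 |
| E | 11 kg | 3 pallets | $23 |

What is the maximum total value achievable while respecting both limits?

$91

Feasible sets respecting both limits:
- B+C+D: weight 15, pallet count 24, value 91
- A+B: weight 14, pallet count 12, value 88
- B+C: weight 13, pallet count 13, value 86
Best: $91.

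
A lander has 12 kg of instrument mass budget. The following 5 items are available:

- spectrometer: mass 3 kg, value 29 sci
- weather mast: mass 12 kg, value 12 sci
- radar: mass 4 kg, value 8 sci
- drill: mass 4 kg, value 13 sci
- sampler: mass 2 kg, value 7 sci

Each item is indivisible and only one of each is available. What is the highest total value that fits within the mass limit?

50 sci

Check high-value combinations within 12 kg:
- spectrometer+radar+drill: mass 3+4+4=11, value 29+8+13=50
- spectrometer+drill+sampler: mass 3+4+2=9, value 29+13+7=49
- spectrometer+radar+sampler: mass 3+4+2=9, value 29+8+7=44
- spectrometer+drill: mass 3+4=7, value 29+13=42
- spectrometer+radar: mass 3+4=7, value 29+8=37
Best: 50 sci.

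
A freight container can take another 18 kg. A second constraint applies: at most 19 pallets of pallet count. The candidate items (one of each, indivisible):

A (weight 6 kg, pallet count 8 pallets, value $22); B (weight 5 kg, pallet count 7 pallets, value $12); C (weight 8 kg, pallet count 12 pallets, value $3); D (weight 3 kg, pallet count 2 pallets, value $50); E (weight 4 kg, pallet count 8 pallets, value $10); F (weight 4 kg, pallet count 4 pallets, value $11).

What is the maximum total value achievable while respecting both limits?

$84

Feasible sets respecting both limits:
- A+B+D: weight 14, pallet count 17, value 84
- A+D+F: weight 13, pallet count 14, value 83
- A+D+E: weight 13, pallet count 18, value 82
- B+D+F: weight 12, pallet count 13, value 73
Best: $84.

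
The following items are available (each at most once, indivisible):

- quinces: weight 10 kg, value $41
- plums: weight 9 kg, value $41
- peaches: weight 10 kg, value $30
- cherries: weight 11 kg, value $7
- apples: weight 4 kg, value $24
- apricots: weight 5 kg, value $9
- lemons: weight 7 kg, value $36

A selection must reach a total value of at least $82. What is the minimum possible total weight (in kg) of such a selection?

19

Subsets with value ≥ 82, sorted by total weight:
- quinces+plums: weight 19, value 82
- plums+apples+lemons: weight 20, value 101
Minimum weight: 19 kg.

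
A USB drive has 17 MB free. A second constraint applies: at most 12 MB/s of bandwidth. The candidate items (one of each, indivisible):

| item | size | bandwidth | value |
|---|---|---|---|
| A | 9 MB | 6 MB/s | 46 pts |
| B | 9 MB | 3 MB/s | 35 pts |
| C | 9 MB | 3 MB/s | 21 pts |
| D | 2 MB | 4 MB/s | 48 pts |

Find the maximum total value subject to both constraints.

Feasible sets respecting both limits:
- A+D: size 11, bandwidth 10, value 94
- B+D: size 11, bandwidth 7, value 83
- C+D: size 11, bandwidth 7, value 69
Best: 94 pts.

94 pts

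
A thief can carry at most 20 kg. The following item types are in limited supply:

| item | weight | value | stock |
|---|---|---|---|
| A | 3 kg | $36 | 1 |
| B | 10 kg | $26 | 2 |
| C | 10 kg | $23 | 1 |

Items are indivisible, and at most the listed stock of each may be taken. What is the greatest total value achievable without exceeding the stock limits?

$62

Top feasible selections:
- 1×A + 1×B: weight 13, value 62
- 1×A + 1×C: weight 13, value 59
- 2×B: weight 20, value 52
- 1×B + 1×C: weight 20, value 49
Best: $62.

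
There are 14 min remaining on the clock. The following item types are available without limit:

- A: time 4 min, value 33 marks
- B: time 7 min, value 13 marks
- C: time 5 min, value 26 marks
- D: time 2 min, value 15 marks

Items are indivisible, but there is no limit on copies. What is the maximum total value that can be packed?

Best value-per-unit is A at 33/4; filling with it alone gives 3×33 = 99.
Optimal mix: 3×A + 1×D → time 14, value 114.

114 marks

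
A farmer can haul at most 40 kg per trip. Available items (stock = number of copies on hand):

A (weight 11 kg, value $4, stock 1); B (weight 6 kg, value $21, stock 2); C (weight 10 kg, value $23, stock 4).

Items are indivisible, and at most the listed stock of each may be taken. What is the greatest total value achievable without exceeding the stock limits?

$92

Best selections within weight 40 and stock limits:
- 4×C: weight 40, value 92
- 1×B + 3×C: weight 36, value 90
- 2×B + 2×C: weight 32, value 88
Best: $92.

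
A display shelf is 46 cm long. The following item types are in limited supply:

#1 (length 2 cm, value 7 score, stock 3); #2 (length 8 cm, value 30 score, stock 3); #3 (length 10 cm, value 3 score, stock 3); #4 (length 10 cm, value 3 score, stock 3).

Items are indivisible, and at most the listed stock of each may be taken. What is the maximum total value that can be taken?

114 score

Best selections within length 46 and stock limits:
- 3×#1 + 3×#2 + 1×#4: length 40, value 114
- 3×#1 + 3×#2 + 1×#3: length 40, value 114
- 3×#1 + 3×#2: length 30, value 111
- 2×#1 + 3×#2 + 1×#4: length 38, value 107
Best: 114 score.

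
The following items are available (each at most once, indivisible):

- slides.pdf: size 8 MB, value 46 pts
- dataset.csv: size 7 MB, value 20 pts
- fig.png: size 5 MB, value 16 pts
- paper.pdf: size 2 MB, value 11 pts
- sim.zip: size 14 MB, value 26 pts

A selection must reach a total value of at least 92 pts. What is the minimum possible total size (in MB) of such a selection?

Subsets with value ≥ 92, sorted by total size:
- slides.pdf+dataset.csv+fig.png+paper.pdf: size 22, value 93
- slides.pdf+fig.png+paper.pdf+sim.zip: size 29, value 99
Minimum size: 22 MB.

22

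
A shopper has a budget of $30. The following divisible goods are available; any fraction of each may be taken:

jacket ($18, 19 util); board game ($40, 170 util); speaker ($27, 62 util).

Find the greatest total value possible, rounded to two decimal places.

127.50

Take in order of value per unit:
- board game (170/40 per unit): 30 of 40 → value 30×170/40 = 127.5000, running total 127.50
Total 127.50.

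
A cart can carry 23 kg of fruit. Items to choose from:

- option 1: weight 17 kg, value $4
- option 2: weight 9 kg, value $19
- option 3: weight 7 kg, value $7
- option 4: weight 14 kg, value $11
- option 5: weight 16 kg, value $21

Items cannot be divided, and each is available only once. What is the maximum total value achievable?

$30

Check high-value combinations within 23 kg:
- option 2+option 4: weight 9+14=23, value 19+11=30
- option 3+option 5: weight 7+16=23, value 7+21=28
- option 2+option 3: weight 9+7=16, value 19+7=26
- option 5: weight 16, value 21
- option 2: weight 9, value 19
Best: $30.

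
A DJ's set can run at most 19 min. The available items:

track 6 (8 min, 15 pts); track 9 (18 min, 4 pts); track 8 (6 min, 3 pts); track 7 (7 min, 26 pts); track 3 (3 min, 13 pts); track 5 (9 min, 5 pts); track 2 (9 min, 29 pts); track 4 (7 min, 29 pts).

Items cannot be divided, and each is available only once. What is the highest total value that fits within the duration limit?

71 pts

This is a 0/1 knapsack; check combinations near the capacity.
- track 3+track 2+track 4: duration 3+9+7=19, value 13+29+29=71
- track 7+track 3+track 4: duration 7+3+7=17, value 26+13+29=68
- track 7+track 3+track 2: duration 7+3+9=19, value 26+13+29=68
- track 2+track 4: duration 9+7=16, value 29+29=58
- track 6+track 3+track 4: duration 8+3+7=18, value 15+13+29=57
Best: 71 pts.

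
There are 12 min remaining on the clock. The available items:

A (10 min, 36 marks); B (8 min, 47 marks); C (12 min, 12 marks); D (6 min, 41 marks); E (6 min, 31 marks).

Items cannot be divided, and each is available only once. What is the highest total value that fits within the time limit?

72 marks

This is a 0/1 knapsack; check combinations near the capacity.
- D+E: time 6+6=12, value 41+31=72
- B: time 8, value 47
- D: time 6, value 41
- A: time 10, value 36
Best: 72 marks.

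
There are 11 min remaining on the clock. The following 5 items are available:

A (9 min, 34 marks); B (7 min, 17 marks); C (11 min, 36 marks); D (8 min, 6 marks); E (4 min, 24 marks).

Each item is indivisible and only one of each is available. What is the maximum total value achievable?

41 marks

Check high-value combinations within 11 min:
- B+E: time 7+4=11, value 17+24=41
- C: time 11, value 36
- A: time 9, value 34
- E: time 4, value 24
- B: time 7, value 17
Best: 41 marks.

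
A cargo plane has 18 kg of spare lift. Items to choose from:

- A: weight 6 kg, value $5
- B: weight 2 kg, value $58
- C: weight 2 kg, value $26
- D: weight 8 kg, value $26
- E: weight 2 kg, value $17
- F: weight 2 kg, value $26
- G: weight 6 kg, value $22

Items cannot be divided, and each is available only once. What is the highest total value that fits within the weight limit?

This is a 0/1 knapsack; check combinations near the capacity.
- B+C+D+E+F: weight 2+2+8+2+2=16, value 58+26+26+17+26=153
- B+C+E+F+G: weight 2+2+2+2+6=14, value 58+26+17+26+22=149
- A+B+C+F+G: weight 6+2+2+2+6=18, value 5+58+26+26+22=137
- B+C+D+F: weight 2+2+8+2=14, value 58+26+26+26=136
Best: $153.

$153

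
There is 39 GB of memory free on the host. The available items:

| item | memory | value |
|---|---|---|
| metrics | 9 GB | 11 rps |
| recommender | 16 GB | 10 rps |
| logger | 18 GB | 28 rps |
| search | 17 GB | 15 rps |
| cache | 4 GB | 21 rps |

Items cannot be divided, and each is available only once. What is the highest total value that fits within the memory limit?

Check high-value combinations within 39 GB:
- logger+search+cache: memory 18+17+4=39, value 28+15+21=64
- metrics+logger+cache: memory 9+18+4=31, value 11+28+21=60
- recommender+logger+cache: memory 16+18+4=38, value 10+28+21=59
Best: 64 rps.

64 rps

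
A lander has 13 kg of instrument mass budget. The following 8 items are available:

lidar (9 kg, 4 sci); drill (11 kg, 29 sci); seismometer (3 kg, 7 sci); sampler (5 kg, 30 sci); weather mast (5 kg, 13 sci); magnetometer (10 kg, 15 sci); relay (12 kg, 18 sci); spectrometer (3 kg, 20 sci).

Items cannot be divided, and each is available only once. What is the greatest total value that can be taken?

Check high-value combinations within 13 kg:
- sampler+weather mast+spectrometer: mass 5+5+3=13, value 30+13+20=63
- seismometer+sampler+spectrometer: mass 3+5+3=11, value 7+30+20=57
- sampler+spectrometer: mass 5+3=8, value 30+20=50
Best: 63 sci.

63 sci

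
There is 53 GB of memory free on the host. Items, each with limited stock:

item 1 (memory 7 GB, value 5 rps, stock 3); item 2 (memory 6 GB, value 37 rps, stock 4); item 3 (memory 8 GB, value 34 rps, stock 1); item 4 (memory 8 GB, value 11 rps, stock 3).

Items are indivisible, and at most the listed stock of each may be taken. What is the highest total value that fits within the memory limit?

Top feasible selections:
- 4×item 2 + 1×item 3 + 2×item 4: memory 48, value 204
- 1×item 1 + 4×item 2 + 1×item 3 + 1×item 4: memory 47, value 198
- 3×item 1 + 4×item 2 + 1×item 3: memory 53, value 197
Best: 204 rps.

204 rps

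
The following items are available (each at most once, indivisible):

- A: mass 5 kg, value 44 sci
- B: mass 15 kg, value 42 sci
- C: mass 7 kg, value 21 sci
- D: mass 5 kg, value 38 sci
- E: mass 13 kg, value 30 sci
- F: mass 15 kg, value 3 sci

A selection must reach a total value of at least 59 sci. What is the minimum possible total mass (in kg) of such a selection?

10

Subsets with value ≥ 59, sorted by total mass:
- A+D: mass 10, value 82
- A+C: mass 12, value 65
Minimum mass: 10 kg.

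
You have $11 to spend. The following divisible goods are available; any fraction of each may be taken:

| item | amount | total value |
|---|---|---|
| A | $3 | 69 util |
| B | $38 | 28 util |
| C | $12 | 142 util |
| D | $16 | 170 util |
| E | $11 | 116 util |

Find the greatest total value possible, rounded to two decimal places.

Take in order of value per unit:
- A (69/3 per unit): all 3 → value 69, running total 69.00
- C (142/12 per unit): 8 of 12 → value 8×142/12 = 94.6667, running total 163.67
Total 163.67.

163.67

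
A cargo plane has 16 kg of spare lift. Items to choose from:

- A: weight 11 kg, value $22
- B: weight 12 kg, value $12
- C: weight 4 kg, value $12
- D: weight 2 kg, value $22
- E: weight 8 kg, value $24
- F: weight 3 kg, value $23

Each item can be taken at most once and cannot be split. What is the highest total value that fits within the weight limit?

$69

Check high-value combinations within 16 kg:
- D+E+F: weight 2+8+3=13, value 22+24+23=69
- A+D+F: weight 11+2+3=16, value 22+22+23=67
- C+E+F: weight 4+8+3=15, value 12+24+23=59
- C+D+E: weight 4+2+8=14, value 12+22+24=58
Best: $69.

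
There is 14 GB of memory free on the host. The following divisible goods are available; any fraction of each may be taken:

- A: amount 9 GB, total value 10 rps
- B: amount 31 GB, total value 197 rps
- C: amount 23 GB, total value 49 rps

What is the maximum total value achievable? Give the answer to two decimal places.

Take in order of value per unit:
- B (197/31 per unit): 14 of 31 → value 14×197/31 = 88.9677, running total 88.97
Total 88.97.

88.97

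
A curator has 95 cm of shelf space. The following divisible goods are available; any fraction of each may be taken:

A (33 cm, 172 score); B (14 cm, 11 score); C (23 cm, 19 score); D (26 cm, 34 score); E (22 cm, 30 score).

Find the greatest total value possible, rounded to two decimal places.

247.57

Take in order of value per unit:
- A (172/33 per unit): all 33 → value 172, running total 172.00
- E (30/22 per unit): all 22 → value 30, running total 202.00
- D (34/26 per unit): all 26 → value 34, running total 236.00
- C (19/23 per unit): 14 of 23 → value 14×19/23 = 11.5652, running total 247.57
Total 247.57.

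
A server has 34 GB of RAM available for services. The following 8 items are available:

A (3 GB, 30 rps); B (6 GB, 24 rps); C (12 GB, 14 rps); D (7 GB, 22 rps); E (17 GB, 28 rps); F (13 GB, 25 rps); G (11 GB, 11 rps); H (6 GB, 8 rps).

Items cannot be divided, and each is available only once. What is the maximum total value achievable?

104 rps

This is a 0/1 knapsack; check combinations near the capacity.
- A+B+D+E: memory 3+6+7+17=33, value 30+24+22+28=104
- A+B+D+F: memory 3+6+7+13=29, value 30+24+22+25=101
- A+B+C+D+H: memory 3+6+12+7+6=34, value 30+24+14+22+8=98
Best: 104 rps.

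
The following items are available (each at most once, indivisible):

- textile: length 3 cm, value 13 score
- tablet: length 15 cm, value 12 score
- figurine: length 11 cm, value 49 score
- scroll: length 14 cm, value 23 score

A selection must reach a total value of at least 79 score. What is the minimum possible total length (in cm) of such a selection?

Subsets with value ≥ 79, sorted by total length:
- textile+figurine+scroll: length 28, value 85
- tablet+figurine+scroll: length 40, value 84
- textile+tablet+figurine+scroll: length 43, value 97
Minimum length: 28 cm.

28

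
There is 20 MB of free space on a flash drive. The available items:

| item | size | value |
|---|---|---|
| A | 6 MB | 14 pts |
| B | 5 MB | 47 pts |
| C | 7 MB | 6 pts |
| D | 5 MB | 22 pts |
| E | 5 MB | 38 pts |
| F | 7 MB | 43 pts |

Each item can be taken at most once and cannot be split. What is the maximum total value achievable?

Check high-value combinations within 20 MB:
- B+E+F: size 5+5+7=17, value 47+38+43=128
- B+D+F: size 5+5+7=17, value 47+22+43=112
- B+D+E: size 5+5+5=15, value 47+22+38=107
- A+B+F: size 6+5+7=18, value 14+47+43=104
- D+E+F: size 5+5+7=17, value 22+38+43=103
Best: 128 pts.

128 pts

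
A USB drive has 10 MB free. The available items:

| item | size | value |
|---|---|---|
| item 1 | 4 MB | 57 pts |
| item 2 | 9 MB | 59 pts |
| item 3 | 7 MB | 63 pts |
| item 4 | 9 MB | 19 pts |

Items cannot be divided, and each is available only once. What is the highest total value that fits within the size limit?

This is a 0/1 knapsack; check combinations near the capacity.
- item 3: size 7, value 63
- item 2: size 9, value 59
- item 1: size 4, value 57
Best: 63 pts.

63 pts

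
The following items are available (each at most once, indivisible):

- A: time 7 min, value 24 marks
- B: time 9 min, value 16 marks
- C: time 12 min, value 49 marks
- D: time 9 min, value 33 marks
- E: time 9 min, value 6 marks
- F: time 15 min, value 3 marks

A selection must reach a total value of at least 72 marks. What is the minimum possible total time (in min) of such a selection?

19

Subsets with value ≥ 72, sorted by total time:
- A+C: time 19, value 73
- C+D: time 21, value 82
Minimum time: 19 min.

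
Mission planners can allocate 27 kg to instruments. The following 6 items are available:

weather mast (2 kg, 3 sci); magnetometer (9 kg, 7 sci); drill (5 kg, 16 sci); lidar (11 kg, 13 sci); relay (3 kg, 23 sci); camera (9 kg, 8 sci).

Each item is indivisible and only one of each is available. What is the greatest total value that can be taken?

55 sci

This is a 0/1 knapsack; check combinations near the capacity.
- weather mast+drill+lidar+relay: mass 2+5+11+3=21, value 3+16+13+23=55
- magnetometer+drill+relay+camera: mass 9+5+3+9=26, value 7+16+23+8=54
- drill+lidar+relay: mass 5+11+3=19, value 16+13+23=52
Best: 55 sci.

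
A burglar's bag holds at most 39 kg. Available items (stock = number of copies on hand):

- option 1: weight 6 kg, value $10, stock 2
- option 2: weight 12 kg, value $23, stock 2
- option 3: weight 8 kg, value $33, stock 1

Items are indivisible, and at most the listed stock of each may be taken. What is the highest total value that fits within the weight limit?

$89

Top feasible selections:
- 1×option 1 + 2×option 2 + 1×option 3: weight 38, value 89
- 2×option 2 + 1×option 3: weight 32, value 79
- 2×option 1 + 1×option 2 + 1×option 3: weight 32, value 76
Best: $89.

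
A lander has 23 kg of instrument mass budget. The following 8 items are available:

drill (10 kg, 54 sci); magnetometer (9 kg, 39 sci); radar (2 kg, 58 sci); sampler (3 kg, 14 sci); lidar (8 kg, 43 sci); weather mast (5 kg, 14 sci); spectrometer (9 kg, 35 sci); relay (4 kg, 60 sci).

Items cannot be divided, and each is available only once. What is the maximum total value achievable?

200 sci

This is a 0/1 knapsack; check combinations near the capacity.
- magnetometer+radar+lidar+relay: mass 9+2+8+4=23, value 39+58+43+60=200
- radar+lidar+spectrometer+relay: mass 2+8+9+4=23, value 58+43+35+60=196
- radar+sampler+lidar+weather mast+relay: mass 2+3+8+5+4=22, value 58+14+43+14+60=189
- drill+radar+sampler+relay: mass 10+2+3+4=19, value 54+58+14+60=186
Best: 200 sci.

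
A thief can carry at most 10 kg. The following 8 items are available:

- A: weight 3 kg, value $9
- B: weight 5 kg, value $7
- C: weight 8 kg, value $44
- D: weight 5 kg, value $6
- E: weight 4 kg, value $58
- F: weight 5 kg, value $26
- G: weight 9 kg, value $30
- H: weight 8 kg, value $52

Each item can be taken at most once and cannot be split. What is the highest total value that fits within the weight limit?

This is a 0/1 knapsack; check combinations near the capacity.
- E+F: weight 4+5=9, value 58+26=84
- A+E: weight 3+4=7, value 9+58=67
- B+E: weight 5+4=9, value 7+58=65
- D+E: weight 5+4=9, value 6+58=64
- E: weight 4, value 58
Best: $84.

$84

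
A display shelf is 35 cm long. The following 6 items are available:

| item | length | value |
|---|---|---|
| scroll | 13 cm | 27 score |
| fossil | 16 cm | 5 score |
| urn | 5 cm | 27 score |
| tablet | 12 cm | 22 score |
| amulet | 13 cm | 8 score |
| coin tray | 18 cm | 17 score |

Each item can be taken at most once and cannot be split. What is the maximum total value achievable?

Check high-value combinations within 35 cm:
- scroll+urn+tablet: length 13+5+12=30, value 27+27+22=76
- urn+tablet+coin tray: length 5+12+18=35, value 27+22+17=66
- scroll+urn+amulet: length 13+5+13=31, value 27+27+8=62
- scroll+fossil+urn: length 13+16+5=34, value 27+5+27=59
- urn+tablet+amulet: length 5+12+13=30, value 27+22+8=57
Best: 76 score.

76 score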